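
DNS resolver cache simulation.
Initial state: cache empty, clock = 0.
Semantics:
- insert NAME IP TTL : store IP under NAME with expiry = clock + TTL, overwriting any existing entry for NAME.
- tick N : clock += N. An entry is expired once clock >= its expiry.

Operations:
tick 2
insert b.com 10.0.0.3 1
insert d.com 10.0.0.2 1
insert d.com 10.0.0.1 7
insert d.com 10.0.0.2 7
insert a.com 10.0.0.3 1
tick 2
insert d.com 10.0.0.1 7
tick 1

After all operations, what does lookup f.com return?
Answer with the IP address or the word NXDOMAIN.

Op 1: tick 2 -> clock=2.
Op 2: insert b.com -> 10.0.0.3 (expiry=2+1=3). clock=2
Op 3: insert d.com -> 10.0.0.2 (expiry=2+1=3). clock=2
Op 4: insert d.com -> 10.0.0.1 (expiry=2+7=9). clock=2
Op 5: insert d.com -> 10.0.0.2 (expiry=2+7=9). clock=2
Op 6: insert a.com -> 10.0.0.3 (expiry=2+1=3). clock=2
Op 7: tick 2 -> clock=4. purged={a.com,b.com}
Op 8: insert d.com -> 10.0.0.1 (expiry=4+7=11). clock=4
Op 9: tick 1 -> clock=5.
lookup f.com: not in cache (expired or never inserted)

Answer: NXDOMAIN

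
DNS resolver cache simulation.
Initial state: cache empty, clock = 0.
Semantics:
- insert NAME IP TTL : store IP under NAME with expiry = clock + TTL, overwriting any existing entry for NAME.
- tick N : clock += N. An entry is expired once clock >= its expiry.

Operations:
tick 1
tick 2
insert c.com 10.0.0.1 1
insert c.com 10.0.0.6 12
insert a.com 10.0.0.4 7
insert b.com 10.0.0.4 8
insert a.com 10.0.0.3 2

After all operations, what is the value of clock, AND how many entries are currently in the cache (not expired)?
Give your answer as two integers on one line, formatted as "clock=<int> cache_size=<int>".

Answer: clock=3 cache_size=3

Derivation:
Op 1: tick 1 -> clock=1.
Op 2: tick 2 -> clock=3.
Op 3: insert c.com -> 10.0.0.1 (expiry=3+1=4). clock=3
Op 4: insert c.com -> 10.0.0.6 (expiry=3+12=15). clock=3
Op 5: insert a.com -> 10.0.0.4 (expiry=3+7=10). clock=3
Op 6: insert b.com -> 10.0.0.4 (expiry=3+8=11). clock=3
Op 7: insert a.com -> 10.0.0.3 (expiry=3+2=5). clock=3
Final clock = 3
Final cache (unexpired): {a.com,b.com,c.com} -> size=3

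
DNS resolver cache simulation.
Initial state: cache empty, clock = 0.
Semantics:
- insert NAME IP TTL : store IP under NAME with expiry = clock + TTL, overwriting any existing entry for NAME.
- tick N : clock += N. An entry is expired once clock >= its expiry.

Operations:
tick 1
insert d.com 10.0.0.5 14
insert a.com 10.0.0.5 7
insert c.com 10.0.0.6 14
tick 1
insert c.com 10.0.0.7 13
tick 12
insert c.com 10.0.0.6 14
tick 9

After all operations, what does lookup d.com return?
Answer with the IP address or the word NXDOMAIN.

Answer: NXDOMAIN

Derivation:
Op 1: tick 1 -> clock=1.
Op 2: insert d.com -> 10.0.0.5 (expiry=1+14=15). clock=1
Op 3: insert a.com -> 10.0.0.5 (expiry=1+7=8). clock=1
Op 4: insert c.com -> 10.0.0.6 (expiry=1+14=15). clock=1
Op 5: tick 1 -> clock=2.
Op 6: insert c.com -> 10.0.0.7 (expiry=2+13=15). clock=2
Op 7: tick 12 -> clock=14. purged={a.com}
Op 8: insert c.com -> 10.0.0.6 (expiry=14+14=28). clock=14
Op 9: tick 9 -> clock=23. purged={d.com}
lookup d.com: not in cache (expired or never inserted)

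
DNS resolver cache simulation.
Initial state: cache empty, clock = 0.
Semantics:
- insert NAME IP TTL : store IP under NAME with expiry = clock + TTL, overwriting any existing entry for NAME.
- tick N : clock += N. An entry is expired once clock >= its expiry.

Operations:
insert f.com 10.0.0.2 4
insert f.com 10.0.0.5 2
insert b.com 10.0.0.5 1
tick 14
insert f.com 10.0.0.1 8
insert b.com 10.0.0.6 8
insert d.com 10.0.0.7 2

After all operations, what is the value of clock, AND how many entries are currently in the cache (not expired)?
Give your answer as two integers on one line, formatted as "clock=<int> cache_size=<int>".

Op 1: insert f.com -> 10.0.0.2 (expiry=0+4=4). clock=0
Op 2: insert f.com -> 10.0.0.5 (expiry=0+2=2). clock=0
Op 3: insert b.com -> 10.0.0.5 (expiry=0+1=1). clock=0
Op 4: tick 14 -> clock=14. purged={b.com,f.com}
Op 5: insert f.com -> 10.0.0.1 (expiry=14+8=22). clock=14
Op 6: insert b.com -> 10.0.0.6 (expiry=14+8=22). clock=14
Op 7: insert d.com -> 10.0.0.7 (expiry=14+2=16). clock=14
Final clock = 14
Final cache (unexpired): {b.com,d.com,f.com} -> size=3

Answer: clock=14 cache_size=3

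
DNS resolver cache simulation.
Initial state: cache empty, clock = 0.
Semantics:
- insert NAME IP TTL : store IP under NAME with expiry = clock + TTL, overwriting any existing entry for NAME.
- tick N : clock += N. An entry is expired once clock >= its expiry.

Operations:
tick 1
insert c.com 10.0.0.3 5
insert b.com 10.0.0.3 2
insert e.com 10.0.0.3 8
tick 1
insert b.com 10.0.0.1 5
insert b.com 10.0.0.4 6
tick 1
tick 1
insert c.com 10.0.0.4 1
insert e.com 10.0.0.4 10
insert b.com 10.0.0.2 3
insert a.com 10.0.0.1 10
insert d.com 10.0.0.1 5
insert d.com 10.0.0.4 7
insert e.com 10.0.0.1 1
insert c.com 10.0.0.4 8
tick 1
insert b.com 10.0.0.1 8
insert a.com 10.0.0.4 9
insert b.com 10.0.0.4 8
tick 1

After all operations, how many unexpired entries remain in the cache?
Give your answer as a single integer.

Answer: 4

Derivation:
Op 1: tick 1 -> clock=1.
Op 2: insert c.com -> 10.0.0.3 (expiry=1+5=6). clock=1
Op 3: insert b.com -> 10.0.0.3 (expiry=1+2=3). clock=1
Op 4: insert e.com -> 10.0.0.3 (expiry=1+8=9). clock=1
Op 5: tick 1 -> clock=2.
Op 6: insert b.com -> 10.0.0.1 (expiry=2+5=7). clock=2
Op 7: insert b.com -> 10.0.0.4 (expiry=2+6=8). clock=2
Op 8: tick 1 -> clock=3.
Op 9: tick 1 -> clock=4.
Op 10: insert c.com -> 10.0.0.4 (expiry=4+1=5). clock=4
Op 11: insert e.com -> 10.0.0.4 (expiry=4+10=14). clock=4
Op 12: insert b.com -> 10.0.0.2 (expiry=4+3=7). clock=4
Op 13: insert a.com -> 10.0.0.1 (expiry=4+10=14). clock=4
Op 14: insert d.com -> 10.0.0.1 (expiry=4+5=9). clock=4
Op 15: insert d.com -> 10.0.0.4 (expiry=4+7=11). clock=4
Op 16: insert e.com -> 10.0.0.1 (expiry=4+1=5). clock=4
Op 17: insert c.com -> 10.0.0.4 (expiry=4+8=12). clock=4
Op 18: tick 1 -> clock=5. purged={e.com}
Op 19: insert b.com -> 10.0.0.1 (expiry=5+8=13). clock=5
Op 20: insert a.com -> 10.0.0.4 (expiry=5+9=14). clock=5
Op 21: insert b.com -> 10.0.0.4 (expiry=5+8=13). clock=5
Op 22: tick 1 -> clock=6.
Final cache (unexpired): {a.com,b.com,c.com,d.com} -> size=4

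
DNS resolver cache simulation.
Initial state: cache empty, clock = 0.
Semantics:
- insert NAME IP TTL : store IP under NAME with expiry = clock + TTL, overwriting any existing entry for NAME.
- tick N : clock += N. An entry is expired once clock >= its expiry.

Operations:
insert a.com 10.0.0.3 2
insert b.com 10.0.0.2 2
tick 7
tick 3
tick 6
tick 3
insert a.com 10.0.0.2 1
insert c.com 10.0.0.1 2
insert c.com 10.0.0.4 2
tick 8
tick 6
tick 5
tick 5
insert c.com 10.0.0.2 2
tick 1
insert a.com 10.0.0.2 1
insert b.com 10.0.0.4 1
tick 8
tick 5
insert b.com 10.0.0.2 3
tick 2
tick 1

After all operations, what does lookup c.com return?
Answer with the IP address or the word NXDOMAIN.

Answer: NXDOMAIN

Derivation:
Op 1: insert a.com -> 10.0.0.3 (expiry=0+2=2). clock=0
Op 2: insert b.com -> 10.0.0.2 (expiry=0+2=2). clock=0
Op 3: tick 7 -> clock=7. purged={a.com,b.com}
Op 4: tick 3 -> clock=10.
Op 5: tick 6 -> clock=16.
Op 6: tick 3 -> clock=19.
Op 7: insert a.com -> 10.0.0.2 (expiry=19+1=20). clock=19
Op 8: insert c.com -> 10.0.0.1 (expiry=19+2=21). clock=19
Op 9: insert c.com -> 10.0.0.4 (expiry=19+2=21). clock=19
Op 10: tick 8 -> clock=27. purged={a.com,c.com}
Op 11: tick 6 -> clock=33.
Op 12: tick 5 -> clock=38.
Op 13: tick 5 -> clock=43.
Op 14: insert c.com -> 10.0.0.2 (expiry=43+2=45). clock=43
Op 15: tick 1 -> clock=44.
Op 16: insert a.com -> 10.0.0.2 (expiry=44+1=45). clock=44
Op 17: insert b.com -> 10.0.0.4 (expiry=44+1=45). clock=44
Op 18: tick 8 -> clock=52. purged={a.com,b.com,c.com}
Op 19: tick 5 -> clock=57.
Op 20: insert b.com -> 10.0.0.2 (expiry=57+3=60). clock=57
Op 21: tick 2 -> clock=59.
Op 22: tick 1 -> clock=60. purged={b.com}
lookup c.com: not in cache (expired or never inserted)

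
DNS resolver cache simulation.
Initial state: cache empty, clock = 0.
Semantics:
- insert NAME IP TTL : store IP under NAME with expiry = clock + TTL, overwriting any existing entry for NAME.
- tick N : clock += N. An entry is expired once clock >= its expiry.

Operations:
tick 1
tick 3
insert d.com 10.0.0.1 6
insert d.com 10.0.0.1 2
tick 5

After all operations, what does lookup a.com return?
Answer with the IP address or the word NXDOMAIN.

Answer: NXDOMAIN

Derivation:
Op 1: tick 1 -> clock=1.
Op 2: tick 3 -> clock=4.
Op 3: insert d.com -> 10.0.0.1 (expiry=4+6=10). clock=4
Op 4: insert d.com -> 10.0.0.1 (expiry=4+2=6). clock=4
Op 5: tick 5 -> clock=9. purged={d.com}
lookup a.com: not in cache (expired or never inserted)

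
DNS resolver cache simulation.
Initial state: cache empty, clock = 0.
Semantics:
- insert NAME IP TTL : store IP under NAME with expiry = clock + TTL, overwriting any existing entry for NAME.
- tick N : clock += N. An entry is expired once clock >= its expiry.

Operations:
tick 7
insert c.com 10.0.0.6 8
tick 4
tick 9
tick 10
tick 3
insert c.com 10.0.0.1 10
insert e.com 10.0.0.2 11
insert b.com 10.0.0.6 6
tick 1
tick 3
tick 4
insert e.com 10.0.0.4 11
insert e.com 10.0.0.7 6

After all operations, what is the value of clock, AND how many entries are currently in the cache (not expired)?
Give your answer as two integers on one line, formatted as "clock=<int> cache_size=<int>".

Answer: clock=41 cache_size=2

Derivation:
Op 1: tick 7 -> clock=7.
Op 2: insert c.com -> 10.0.0.6 (expiry=7+8=15). clock=7
Op 3: tick 4 -> clock=11.
Op 4: tick 9 -> clock=20. purged={c.com}
Op 5: tick 10 -> clock=30.
Op 6: tick 3 -> clock=33.
Op 7: insert c.com -> 10.0.0.1 (expiry=33+10=43). clock=33
Op 8: insert e.com -> 10.0.0.2 (expiry=33+11=44). clock=33
Op 9: insert b.com -> 10.0.0.6 (expiry=33+6=39). clock=33
Op 10: tick 1 -> clock=34.
Op 11: tick 3 -> clock=37.
Op 12: tick 4 -> clock=41. purged={b.com}
Op 13: insert e.com -> 10.0.0.4 (expiry=41+11=52). clock=41
Op 14: insert e.com -> 10.0.0.7 (expiry=41+6=47). clock=41
Final clock = 41
Final cache (unexpired): {c.com,e.com} -> size=2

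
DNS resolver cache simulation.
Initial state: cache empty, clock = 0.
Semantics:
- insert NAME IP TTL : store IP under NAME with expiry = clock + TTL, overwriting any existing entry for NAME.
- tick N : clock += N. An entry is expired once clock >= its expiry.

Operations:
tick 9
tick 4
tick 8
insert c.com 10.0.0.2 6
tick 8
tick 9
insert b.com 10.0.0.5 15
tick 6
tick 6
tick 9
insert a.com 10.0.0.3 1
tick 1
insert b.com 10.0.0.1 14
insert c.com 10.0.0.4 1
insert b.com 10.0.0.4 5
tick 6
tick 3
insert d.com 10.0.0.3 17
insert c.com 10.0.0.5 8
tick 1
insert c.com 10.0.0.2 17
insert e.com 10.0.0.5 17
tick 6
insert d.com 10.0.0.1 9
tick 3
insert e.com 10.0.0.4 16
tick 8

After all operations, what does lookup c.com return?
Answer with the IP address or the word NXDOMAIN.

Op 1: tick 9 -> clock=9.
Op 2: tick 4 -> clock=13.
Op 3: tick 8 -> clock=21.
Op 4: insert c.com -> 10.0.0.2 (expiry=21+6=27). clock=21
Op 5: tick 8 -> clock=29. purged={c.com}
Op 6: tick 9 -> clock=38.
Op 7: insert b.com -> 10.0.0.5 (expiry=38+15=53). clock=38
Op 8: tick 6 -> clock=44.
Op 9: tick 6 -> clock=50.
Op 10: tick 9 -> clock=59. purged={b.com}
Op 11: insert a.com -> 10.0.0.3 (expiry=59+1=60). clock=59
Op 12: tick 1 -> clock=60. purged={a.com}
Op 13: insert b.com -> 10.0.0.1 (expiry=60+14=74). clock=60
Op 14: insert c.com -> 10.0.0.4 (expiry=60+1=61). clock=60
Op 15: insert b.com -> 10.0.0.4 (expiry=60+5=65). clock=60
Op 16: tick 6 -> clock=66. purged={b.com,c.com}
Op 17: tick 3 -> clock=69.
Op 18: insert d.com -> 10.0.0.3 (expiry=69+17=86). clock=69
Op 19: insert c.com -> 10.0.0.5 (expiry=69+8=77). clock=69
Op 20: tick 1 -> clock=70.
Op 21: insert c.com -> 10.0.0.2 (expiry=70+17=87). clock=70
Op 22: insert e.com -> 10.0.0.5 (expiry=70+17=87). clock=70
Op 23: tick 6 -> clock=76.
Op 24: insert d.com -> 10.0.0.1 (expiry=76+9=85). clock=76
Op 25: tick 3 -> clock=79.
Op 26: insert e.com -> 10.0.0.4 (expiry=79+16=95). clock=79
Op 27: tick 8 -> clock=87. purged={c.com,d.com}
lookup c.com: not in cache (expired or never inserted)

Answer: NXDOMAIN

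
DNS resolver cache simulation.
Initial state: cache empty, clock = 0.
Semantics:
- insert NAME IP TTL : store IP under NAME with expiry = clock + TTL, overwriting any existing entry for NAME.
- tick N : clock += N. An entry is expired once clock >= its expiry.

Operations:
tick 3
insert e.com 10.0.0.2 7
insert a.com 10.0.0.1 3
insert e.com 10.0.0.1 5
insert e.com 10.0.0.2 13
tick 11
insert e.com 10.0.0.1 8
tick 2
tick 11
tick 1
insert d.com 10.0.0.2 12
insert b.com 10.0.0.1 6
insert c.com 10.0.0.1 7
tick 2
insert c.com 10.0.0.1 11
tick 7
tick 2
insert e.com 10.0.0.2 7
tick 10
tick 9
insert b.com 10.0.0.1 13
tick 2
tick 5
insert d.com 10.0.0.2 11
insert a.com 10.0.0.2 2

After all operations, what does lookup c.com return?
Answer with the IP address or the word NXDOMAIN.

Op 1: tick 3 -> clock=3.
Op 2: insert e.com -> 10.0.0.2 (expiry=3+7=10). clock=3
Op 3: insert a.com -> 10.0.0.1 (expiry=3+3=6). clock=3
Op 4: insert e.com -> 10.0.0.1 (expiry=3+5=8). clock=3
Op 5: insert e.com -> 10.0.0.2 (expiry=3+13=16). clock=3
Op 6: tick 11 -> clock=14. purged={a.com}
Op 7: insert e.com -> 10.0.0.1 (expiry=14+8=22). clock=14
Op 8: tick 2 -> clock=16.
Op 9: tick 11 -> clock=27. purged={e.com}
Op 10: tick 1 -> clock=28.
Op 11: insert d.com -> 10.0.0.2 (expiry=28+12=40). clock=28
Op 12: insert b.com -> 10.0.0.1 (expiry=28+6=34). clock=28
Op 13: insert c.com -> 10.0.0.1 (expiry=28+7=35). clock=28
Op 14: tick 2 -> clock=30.
Op 15: insert c.com -> 10.0.0.1 (expiry=30+11=41). clock=30
Op 16: tick 7 -> clock=37. purged={b.com}
Op 17: tick 2 -> clock=39.
Op 18: insert e.com -> 10.0.0.2 (expiry=39+7=46). clock=39
Op 19: tick 10 -> clock=49. purged={c.com,d.com,e.com}
Op 20: tick 9 -> clock=58.
Op 21: insert b.com -> 10.0.0.1 (expiry=58+13=71). clock=58
Op 22: tick 2 -> clock=60.
Op 23: tick 5 -> clock=65.
Op 24: insert d.com -> 10.0.0.2 (expiry=65+11=76). clock=65
Op 25: insert a.com -> 10.0.0.2 (expiry=65+2=67). clock=65
lookup c.com: not in cache (expired or never inserted)

Answer: NXDOMAIN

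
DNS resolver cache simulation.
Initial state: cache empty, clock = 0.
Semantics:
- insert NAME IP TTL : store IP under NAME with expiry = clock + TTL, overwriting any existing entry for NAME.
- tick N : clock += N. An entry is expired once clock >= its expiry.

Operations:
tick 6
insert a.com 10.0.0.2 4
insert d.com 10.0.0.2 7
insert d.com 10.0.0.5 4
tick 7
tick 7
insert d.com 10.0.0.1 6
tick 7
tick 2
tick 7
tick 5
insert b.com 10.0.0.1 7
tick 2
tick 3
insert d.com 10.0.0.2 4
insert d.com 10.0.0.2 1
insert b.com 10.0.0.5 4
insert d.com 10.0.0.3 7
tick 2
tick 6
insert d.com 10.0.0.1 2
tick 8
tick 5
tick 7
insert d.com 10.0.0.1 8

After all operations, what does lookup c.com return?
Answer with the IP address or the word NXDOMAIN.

Answer: NXDOMAIN

Derivation:
Op 1: tick 6 -> clock=6.
Op 2: insert a.com -> 10.0.0.2 (expiry=6+4=10). clock=6
Op 3: insert d.com -> 10.0.0.2 (expiry=6+7=13). clock=6
Op 4: insert d.com -> 10.0.0.5 (expiry=6+4=10). clock=6
Op 5: tick 7 -> clock=13. purged={a.com,d.com}
Op 6: tick 7 -> clock=20.
Op 7: insert d.com -> 10.0.0.1 (expiry=20+6=26). clock=20
Op 8: tick 7 -> clock=27. purged={d.com}
Op 9: tick 2 -> clock=29.
Op 10: tick 7 -> clock=36.
Op 11: tick 5 -> clock=41.
Op 12: insert b.com -> 10.0.0.1 (expiry=41+7=48). clock=41
Op 13: tick 2 -> clock=43.
Op 14: tick 3 -> clock=46.
Op 15: insert d.com -> 10.0.0.2 (expiry=46+4=50). clock=46
Op 16: insert d.com -> 10.0.0.2 (expiry=46+1=47). clock=46
Op 17: insert b.com -> 10.0.0.5 (expiry=46+4=50). clock=46
Op 18: insert d.com -> 10.0.0.3 (expiry=46+7=53). clock=46
Op 19: tick 2 -> clock=48.
Op 20: tick 6 -> clock=54. purged={b.com,d.com}
Op 21: insert d.com -> 10.0.0.1 (expiry=54+2=56). clock=54
Op 22: tick 8 -> clock=62. purged={d.com}
Op 23: tick 5 -> clock=67.
Op 24: tick 7 -> clock=74.
Op 25: insert d.com -> 10.0.0.1 (expiry=74+8=82). clock=74
lookup c.com: not in cache (expired or never inserted)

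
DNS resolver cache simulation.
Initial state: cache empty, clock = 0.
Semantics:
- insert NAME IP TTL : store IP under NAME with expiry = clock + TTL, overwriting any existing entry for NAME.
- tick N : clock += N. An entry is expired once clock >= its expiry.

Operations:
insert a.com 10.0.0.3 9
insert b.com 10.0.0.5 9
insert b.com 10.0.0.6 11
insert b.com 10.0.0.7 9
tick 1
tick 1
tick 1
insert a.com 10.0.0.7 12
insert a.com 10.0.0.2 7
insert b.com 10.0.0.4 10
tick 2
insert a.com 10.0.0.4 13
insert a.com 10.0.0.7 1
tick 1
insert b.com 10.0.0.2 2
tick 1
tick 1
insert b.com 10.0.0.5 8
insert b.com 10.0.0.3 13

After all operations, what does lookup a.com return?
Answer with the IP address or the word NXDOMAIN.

Answer: NXDOMAIN

Derivation:
Op 1: insert a.com -> 10.0.0.3 (expiry=0+9=9). clock=0
Op 2: insert b.com -> 10.0.0.5 (expiry=0+9=9). clock=0
Op 3: insert b.com -> 10.0.0.6 (expiry=0+11=11). clock=0
Op 4: insert b.com -> 10.0.0.7 (expiry=0+9=9). clock=0
Op 5: tick 1 -> clock=1.
Op 6: tick 1 -> clock=2.
Op 7: tick 1 -> clock=3.
Op 8: insert a.com -> 10.0.0.7 (expiry=3+12=15). clock=3
Op 9: insert a.com -> 10.0.0.2 (expiry=3+7=10). clock=3
Op 10: insert b.com -> 10.0.0.4 (expiry=3+10=13). clock=3
Op 11: tick 2 -> clock=5.
Op 12: insert a.com -> 10.0.0.4 (expiry=5+13=18). clock=5
Op 13: insert a.com -> 10.0.0.7 (expiry=5+1=6). clock=5
Op 14: tick 1 -> clock=6. purged={a.com}
Op 15: insert b.com -> 10.0.0.2 (expiry=6+2=8). clock=6
Op 16: tick 1 -> clock=7.
Op 17: tick 1 -> clock=8. purged={b.com}
Op 18: insert b.com -> 10.0.0.5 (expiry=8+8=16). clock=8
Op 19: insert b.com -> 10.0.0.3 (expiry=8+13=21). clock=8
lookup a.com: not in cache (expired or never inserted)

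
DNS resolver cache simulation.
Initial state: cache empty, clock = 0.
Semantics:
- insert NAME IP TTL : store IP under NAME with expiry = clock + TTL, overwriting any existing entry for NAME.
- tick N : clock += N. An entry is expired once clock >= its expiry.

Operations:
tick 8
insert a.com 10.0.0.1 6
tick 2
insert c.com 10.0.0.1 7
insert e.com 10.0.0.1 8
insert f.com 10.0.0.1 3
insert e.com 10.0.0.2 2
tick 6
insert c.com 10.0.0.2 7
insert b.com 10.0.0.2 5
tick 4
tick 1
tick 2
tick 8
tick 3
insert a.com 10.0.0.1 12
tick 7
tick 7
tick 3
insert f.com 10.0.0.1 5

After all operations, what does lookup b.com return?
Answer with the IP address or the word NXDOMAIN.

Answer: NXDOMAIN

Derivation:
Op 1: tick 8 -> clock=8.
Op 2: insert a.com -> 10.0.0.1 (expiry=8+6=14). clock=8
Op 3: tick 2 -> clock=10.
Op 4: insert c.com -> 10.0.0.1 (expiry=10+7=17). clock=10
Op 5: insert e.com -> 10.0.0.1 (expiry=10+8=18). clock=10
Op 6: insert f.com -> 10.0.0.1 (expiry=10+3=13). clock=10
Op 7: insert e.com -> 10.0.0.2 (expiry=10+2=12). clock=10
Op 8: tick 6 -> clock=16. purged={a.com,e.com,f.com}
Op 9: insert c.com -> 10.0.0.2 (expiry=16+7=23). clock=16
Op 10: insert b.com -> 10.0.0.2 (expiry=16+5=21). clock=16
Op 11: tick 4 -> clock=20.
Op 12: tick 1 -> clock=21. purged={b.com}
Op 13: tick 2 -> clock=23. purged={c.com}
Op 14: tick 8 -> clock=31.
Op 15: tick 3 -> clock=34.
Op 16: insert a.com -> 10.0.0.1 (expiry=34+12=46). clock=34
Op 17: tick 7 -> clock=41.
Op 18: tick 7 -> clock=48. purged={a.com}
Op 19: tick 3 -> clock=51.
Op 20: insert f.com -> 10.0.0.1 (expiry=51+5=56). clock=51
lookup b.com: not in cache (expired or never inserted)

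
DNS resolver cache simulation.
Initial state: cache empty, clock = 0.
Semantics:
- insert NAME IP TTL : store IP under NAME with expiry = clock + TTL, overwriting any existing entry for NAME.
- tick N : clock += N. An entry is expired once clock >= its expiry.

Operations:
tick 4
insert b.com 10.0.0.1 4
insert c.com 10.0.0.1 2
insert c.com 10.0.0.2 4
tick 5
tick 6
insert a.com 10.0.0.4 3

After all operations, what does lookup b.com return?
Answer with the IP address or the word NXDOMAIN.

Answer: NXDOMAIN

Derivation:
Op 1: tick 4 -> clock=4.
Op 2: insert b.com -> 10.0.0.1 (expiry=4+4=8). clock=4
Op 3: insert c.com -> 10.0.0.1 (expiry=4+2=6). clock=4
Op 4: insert c.com -> 10.0.0.2 (expiry=4+4=8). clock=4
Op 5: tick 5 -> clock=9. purged={b.com,c.com}
Op 6: tick 6 -> clock=15.
Op 7: insert a.com -> 10.0.0.4 (expiry=15+3=18). clock=15
lookup b.com: not in cache (expired or never inserted)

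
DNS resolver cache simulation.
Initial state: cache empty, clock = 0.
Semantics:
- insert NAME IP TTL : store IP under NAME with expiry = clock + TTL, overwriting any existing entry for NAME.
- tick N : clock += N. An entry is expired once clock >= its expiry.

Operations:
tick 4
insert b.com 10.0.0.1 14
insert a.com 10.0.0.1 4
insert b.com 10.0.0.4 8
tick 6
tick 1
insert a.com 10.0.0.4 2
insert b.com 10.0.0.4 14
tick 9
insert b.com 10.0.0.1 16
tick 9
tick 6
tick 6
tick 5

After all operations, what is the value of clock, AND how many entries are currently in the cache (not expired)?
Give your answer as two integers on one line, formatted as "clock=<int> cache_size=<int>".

Op 1: tick 4 -> clock=4.
Op 2: insert b.com -> 10.0.0.1 (expiry=4+14=18). clock=4
Op 3: insert a.com -> 10.0.0.1 (expiry=4+4=8). clock=4
Op 4: insert b.com -> 10.0.0.4 (expiry=4+8=12). clock=4
Op 5: tick 6 -> clock=10. purged={a.com}
Op 6: tick 1 -> clock=11.
Op 7: insert a.com -> 10.0.0.4 (expiry=11+2=13). clock=11
Op 8: insert b.com -> 10.0.0.4 (expiry=11+14=25). clock=11
Op 9: tick 9 -> clock=20. purged={a.com}
Op 10: insert b.com -> 10.0.0.1 (expiry=20+16=36). clock=20
Op 11: tick 9 -> clock=29.
Op 12: tick 6 -> clock=35.
Op 13: tick 6 -> clock=41. purged={b.com}
Op 14: tick 5 -> clock=46.
Final clock = 46
Final cache (unexpired): {} -> size=0

Answer: clock=46 cache_size=0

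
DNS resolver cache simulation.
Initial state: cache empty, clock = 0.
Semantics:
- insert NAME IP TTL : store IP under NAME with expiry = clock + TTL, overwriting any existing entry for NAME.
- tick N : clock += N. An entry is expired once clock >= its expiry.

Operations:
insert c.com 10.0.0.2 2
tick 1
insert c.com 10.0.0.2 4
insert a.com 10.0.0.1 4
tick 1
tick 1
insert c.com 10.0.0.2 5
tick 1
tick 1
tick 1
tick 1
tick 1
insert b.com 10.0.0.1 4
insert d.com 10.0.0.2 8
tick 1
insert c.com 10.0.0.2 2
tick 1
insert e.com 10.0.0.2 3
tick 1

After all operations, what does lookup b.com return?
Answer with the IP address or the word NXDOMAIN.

Answer: 10.0.0.1

Derivation:
Op 1: insert c.com -> 10.0.0.2 (expiry=0+2=2). clock=0
Op 2: tick 1 -> clock=1.
Op 3: insert c.com -> 10.0.0.2 (expiry=1+4=5). clock=1
Op 4: insert a.com -> 10.0.0.1 (expiry=1+4=5). clock=1
Op 5: tick 1 -> clock=2.
Op 6: tick 1 -> clock=3.
Op 7: insert c.com -> 10.0.0.2 (expiry=3+5=8). clock=3
Op 8: tick 1 -> clock=4.
Op 9: tick 1 -> clock=5. purged={a.com}
Op 10: tick 1 -> clock=6.
Op 11: tick 1 -> clock=7.
Op 12: tick 1 -> clock=8. purged={c.com}
Op 13: insert b.com -> 10.0.0.1 (expiry=8+4=12). clock=8
Op 14: insert d.com -> 10.0.0.2 (expiry=8+8=16). clock=8
Op 15: tick 1 -> clock=9.
Op 16: insert c.com -> 10.0.0.2 (expiry=9+2=11). clock=9
Op 17: tick 1 -> clock=10.
Op 18: insert e.com -> 10.0.0.2 (expiry=10+3=13). clock=10
Op 19: tick 1 -> clock=11. purged={c.com}
lookup b.com: present, ip=10.0.0.1 expiry=12 > clock=11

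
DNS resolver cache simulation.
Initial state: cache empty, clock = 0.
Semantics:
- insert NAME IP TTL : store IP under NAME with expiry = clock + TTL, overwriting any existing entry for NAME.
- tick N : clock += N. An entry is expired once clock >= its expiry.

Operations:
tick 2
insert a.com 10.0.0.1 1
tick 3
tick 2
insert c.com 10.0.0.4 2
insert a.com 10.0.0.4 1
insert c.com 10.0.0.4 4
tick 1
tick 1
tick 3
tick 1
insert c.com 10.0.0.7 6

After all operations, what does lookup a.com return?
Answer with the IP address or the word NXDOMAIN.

Answer: NXDOMAIN

Derivation:
Op 1: tick 2 -> clock=2.
Op 2: insert a.com -> 10.0.0.1 (expiry=2+1=3). clock=2
Op 3: tick 3 -> clock=5. purged={a.com}
Op 4: tick 2 -> clock=7.
Op 5: insert c.com -> 10.0.0.4 (expiry=7+2=9). clock=7
Op 6: insert a.com -> 10.0.0.4 (expiry=7+1=8). clock=7
Op 7: insert c.com -> 10.0.0.4 (expiry=7+4=11). clock=7
Op 8: tick 1 -> clock=8. purged={a.com}
Op 9: tick 1 -> clock=9.
Op 10: tick 3 -> clock=12. purged={c.com}
Op 11: tick 1 -> clock=13.
Op 12: insert c.com -> 10.0.0.7 (expiry=13+6=19). clock=13
lookup a.com: not in cache (expired or never inserted)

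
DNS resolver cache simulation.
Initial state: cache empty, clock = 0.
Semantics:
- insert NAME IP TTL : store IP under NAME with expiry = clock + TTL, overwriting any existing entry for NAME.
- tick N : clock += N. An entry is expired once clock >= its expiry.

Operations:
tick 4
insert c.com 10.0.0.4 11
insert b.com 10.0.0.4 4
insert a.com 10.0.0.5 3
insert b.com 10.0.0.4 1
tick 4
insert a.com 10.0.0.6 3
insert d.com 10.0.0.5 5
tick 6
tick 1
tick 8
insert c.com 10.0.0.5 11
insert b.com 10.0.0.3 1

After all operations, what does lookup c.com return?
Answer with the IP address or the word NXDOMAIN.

Answer: 10.0.0.5

Derivation:
Op 1: tick 4 -> clock=4.
Op 2: insert c.com -> 10.0.0.4 (expiry=4+11=15). clock=4
Op 3: insert b.com -> 10.0.0.4 (expiry=4+4=8). clock=4
Op 4: insert a.com -> 10.0.0.5 (expiry=4+3=7). clock=4
Op 5: insert b.com -> 10.0.0.4 (expiry=4+1=5). clock=4
Op 6: tick 4 -> clock=8. purged={a.com,b.com}
Op 7: insert a.com -> 10.0.0.6 (expiry=8+3=11). clock=8
Op 8: insert d.com -> 10.0.0.5 (expiry=8+5=13). clock=8
Op 9: tick 6 -> clock=14. purged={a.com,d.com}
Op 10: tick 1 -> clock=15. purged={c.com}
Op 11: tick 8 -> clock=23.
Op 12: insert c.com -> 10.0.0.5 (expiry=23+11=34). clock=23
Op 13: insert b.com -> 10.0.0.3 (expiry=23+1=24). clock=23
lookup c.com: present, ip=10.0.0.5 expiry=34 > clock=23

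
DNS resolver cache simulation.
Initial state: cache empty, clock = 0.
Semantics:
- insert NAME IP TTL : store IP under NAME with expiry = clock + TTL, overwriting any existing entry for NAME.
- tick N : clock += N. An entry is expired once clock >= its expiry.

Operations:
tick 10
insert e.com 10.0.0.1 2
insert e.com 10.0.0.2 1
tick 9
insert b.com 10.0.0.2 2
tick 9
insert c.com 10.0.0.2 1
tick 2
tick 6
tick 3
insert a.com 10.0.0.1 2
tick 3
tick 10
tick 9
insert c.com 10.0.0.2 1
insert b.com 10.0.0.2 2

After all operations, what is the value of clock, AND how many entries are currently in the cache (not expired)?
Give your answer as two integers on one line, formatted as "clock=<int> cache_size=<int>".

Op 1: tick 10 -> clock=10.
Op 2: insert e.com -> 10.0.0.1 (expiry=10+2=12). clock=10
Op 3: insert e.com -> 10.0.0.2 (expiry=10+1=11). clock=10
Op 4: tick 9 -> clock=19. purged={e.com}
Op 5: insert b.com -> 10.0.0.2 (expiry=19+2=21). clock=19
Op 6: tick 9 -> clock=28. purged={b.com}
Op 7: insert c.com -> 10.0.0.2 (expiry=28+1=29). clock=28
Op 8: tick 2 -> clock=30. purged={c.com}
Op 9: tick 6 -> clock=36.
Op 10: tick 3 -> clock=39.
Op 11: insert a.com -> 10.0.0.1 (expiry=39+2=41). clock=39
Op 12: tick 3 -> clock=42. purged={a.com}
Op 13: tick 10 -> clock=52.
Op 14: tick 9 -> clock=61.
Op 15: insert c.com -> 10.0.0.2 (expiry=61+1=62). clock=61
Op 16: insert b.com -> 10.0.0.2 (expiry=61+2=63). clock=61
Final clock = 61
Final cache (unexpired): {b.com,c.com} -> size=2

Answer: clock=61 cache_size=2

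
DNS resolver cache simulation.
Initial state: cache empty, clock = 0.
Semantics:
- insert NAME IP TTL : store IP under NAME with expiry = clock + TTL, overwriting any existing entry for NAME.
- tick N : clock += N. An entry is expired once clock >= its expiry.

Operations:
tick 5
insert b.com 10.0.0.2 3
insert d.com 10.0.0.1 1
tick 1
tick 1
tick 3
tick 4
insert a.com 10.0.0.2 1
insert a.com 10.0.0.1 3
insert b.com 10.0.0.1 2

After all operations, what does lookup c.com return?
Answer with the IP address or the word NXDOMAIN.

Answer: NXDOMAIN

Derivation:
Op 1: tick 5 -> clock=5.
Op 2: insert b.com -> 10.0.0.2 (expiry=5+3=8). clock=5
Op 3: insert d.com -> 10.0.0.1 (expiry=5+1=6). clock=5
Op 4: tick 1 -> clock=6. purged={d.com}
Op 5: tick 1 -> clock=7.
Op 6: tick 3 -> clock=10. purged={b.com}
Op 7: tick 4 -> clock=14.
Op 8: insert a.com -> 10.0.0.2 (expiry=14+1=15). clock=14
Op 9: insert a.com -> 10.0.0.1 (expiry=14+3=17). clock=14
Op 10: insert b.com -> 10.0.0.1 (expiry=14+2=16). clock=14
lookup c.com: not in cache (expired or never inserted)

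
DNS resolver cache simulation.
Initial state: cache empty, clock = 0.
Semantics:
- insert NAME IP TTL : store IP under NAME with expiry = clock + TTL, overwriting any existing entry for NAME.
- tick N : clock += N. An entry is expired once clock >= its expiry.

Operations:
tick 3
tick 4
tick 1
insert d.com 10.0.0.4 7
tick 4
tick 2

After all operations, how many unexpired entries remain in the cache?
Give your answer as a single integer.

Answer: 1

Derivation:
Op 1: tick 3 -> clock=3.
Op 2: tick 4 -> clock=7.
Op 3: tick 1 -> clock=8.
Op 4: insert d.com -> 10.0.0.4 (expiry=8+7=15). clock=8
Op 5: tick 4 -> clock=12.
Op 6: tick 2 -> clock=14.
Final cache (unexpired): {d.com} -> size=1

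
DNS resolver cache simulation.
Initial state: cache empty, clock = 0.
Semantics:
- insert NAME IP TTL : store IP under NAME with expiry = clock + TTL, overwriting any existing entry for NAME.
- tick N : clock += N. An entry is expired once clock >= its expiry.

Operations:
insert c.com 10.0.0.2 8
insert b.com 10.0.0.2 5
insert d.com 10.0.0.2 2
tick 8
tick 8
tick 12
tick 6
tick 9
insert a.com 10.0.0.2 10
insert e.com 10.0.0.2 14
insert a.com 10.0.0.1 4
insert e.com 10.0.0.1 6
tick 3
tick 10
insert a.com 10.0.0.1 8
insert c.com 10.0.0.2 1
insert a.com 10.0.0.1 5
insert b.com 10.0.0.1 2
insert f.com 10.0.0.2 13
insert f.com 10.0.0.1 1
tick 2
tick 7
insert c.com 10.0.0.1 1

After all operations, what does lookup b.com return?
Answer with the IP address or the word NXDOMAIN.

Op 1: insert c.com -> 10.0.0.2 (expiry=0+8=8). clock=0
Op 2: insert b.com -> 10.0.0.2 (expiry=0+5=5). clock=0
Op 3: insert d.com -> 10.0.0.2 (expiry=0+2=2). clock=0
Op 4: tick 8 -> clock=8. purged={b.com,c.com,d.com}
Op 5: tick 8 -> clock=16.
Op 6: tick 12 -> clock=28.
Op 7: tick 6 -> clock=34.
Op 8: tick 9 -> clock=43.
Op 9: insert a.com -> 10.0.0.2 (expiry=43+10=53). clock=43
Op 10: insert e.com -> 10.0.0.2 (expiry=43+14=57). clock=43
Op 11: insert a.com -> 10.0.0.1 (expiry=43+4=47). clock=43
Op 12: insert e.com -> 10.0.0.1 (expiry=43+6=49). clock=43
Op 13: tick 3 -> clock=46.
Op 14: tick 10 -> clock=56. purged={a.com,e.com}
Op 15: insert a.com -> 10.0.0.1 (expiry=56+8=64). clock=56
Op 16: insert c.com -> 10.0.0.2 (expiry=56+1=57). clock=56
Op 17: insert a.com -> 10.0.0.1 (expiry=56+5=61). clock=56
Op 18: insert b.com -> 10.0.0.1 (expiry=56+2=58). clock=56
Op 19: insert f.com -> 10.0.0.2 (expiry=56+13=69). clock=56
Op 20: insert f.com -> 10.0.0.1 (expiry=56+1=57). clock=56
Op 21: tick 2 -> clock=58. purged={b.com,c.com,f.com}
Op 22: tick 7 -> clock=65. purged={a.com}
Op 23: insert c.com -> 10.0.0.1 (expiry=65+1=66). clock=65
lookup b.com: not in cache (expired or never inserted)

Answer: NXDOMAIN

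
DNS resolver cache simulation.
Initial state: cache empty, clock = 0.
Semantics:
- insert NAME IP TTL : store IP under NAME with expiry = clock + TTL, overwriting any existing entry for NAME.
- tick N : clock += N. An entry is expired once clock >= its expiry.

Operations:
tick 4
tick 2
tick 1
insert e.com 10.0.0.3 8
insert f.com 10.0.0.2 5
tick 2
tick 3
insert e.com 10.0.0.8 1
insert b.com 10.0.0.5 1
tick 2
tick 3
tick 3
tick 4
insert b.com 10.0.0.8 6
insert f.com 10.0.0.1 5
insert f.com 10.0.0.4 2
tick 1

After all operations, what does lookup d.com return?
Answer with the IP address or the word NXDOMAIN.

Answer: NXDOMAIN

Derivation:
Op 1: tick 4 -> clock=4.
Op 2: tick 2 -> clock=6.
Op 3: tick 1 -> clock=7.
Op 4: insert e.com -> 10.0.0.3 (expiry=7+8=15). clock=7
Op 5: insert f.com -> 10.0.0.2 (expiry=7+5=12). clock=7
Op 6: tick 2 -> clock=9.
Op 7: tick 3 -> clock=12. purged={f.com}
Op 8: insert e.com -> 10.0.0.8 (expiry=12+1=13). clock=12
Op 9: insert b.com -> 10.0.0.5 (expiry=12+1=13). clock=12
Op 10: tick 2 -> clock=14. purged={b.com,e.com}
Op 11: tick 3 -> clock=17.
Op 12: tick 3 -> clock=20.
Op 13: tick 4 -> clock=24.
Op 14: insert b.com -> 10.0.0.8 (expiry=24+6=30). clock=24
Op 15: insert f.com -> 10.0.0.1 (expiry=24+5=29). clock=24
Op 16: insert f.com -> 10.0.0.4 (expiry=24+2=26). clock=24
Op 17: tick 1 -> clock=25.
lookup d.com: not in cache (expired or never inserted)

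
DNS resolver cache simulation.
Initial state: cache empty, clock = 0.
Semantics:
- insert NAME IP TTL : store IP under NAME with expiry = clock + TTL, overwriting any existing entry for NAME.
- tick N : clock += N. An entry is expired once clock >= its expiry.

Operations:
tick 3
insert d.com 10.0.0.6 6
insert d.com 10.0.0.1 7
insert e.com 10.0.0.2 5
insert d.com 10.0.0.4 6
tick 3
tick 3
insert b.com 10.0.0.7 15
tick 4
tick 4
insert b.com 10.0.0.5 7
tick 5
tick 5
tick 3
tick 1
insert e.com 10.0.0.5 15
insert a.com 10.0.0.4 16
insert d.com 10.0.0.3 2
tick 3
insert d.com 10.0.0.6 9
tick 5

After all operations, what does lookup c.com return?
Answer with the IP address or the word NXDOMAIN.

Answer: NXDOMAIN

Derivation:
Op 1: tick 3 -> clock=3.
Op 2: insert d.com -> 10.0.0.6 (expiry=3+6=9). clock=3
Op 3: insert d.com -> 10.0.0.1 (expiry=3+7=10). clock=3
Op 4: insert e.com -> 10.0.0.2 (expiry=3+5=8). clock=3
Op 5: insert d.com -> 10.0.0.4 (expiry=3+6=9). clock=3
Op 6: tick 3 -> clock=6.
Op 7: tick 3 -> clock=9. purged={d.com,e.com}
Op 8: insert b.com -> 10.0.0.7 (expiry=9+15=24). clock=9
Op 9: tick 4 -> clock=13.
Op 10: tick 4 -> clock=17.
Op 11: insert b.com -> 10.0.0.5 (expiry=17+7=24). clock=17
Op 12: tick 5 -> clock=22.
Op 13: tick 5 -> clock=27. purged={b.com}
Op 14: tick 3 -> clock=30.
Op 15: tick 1 -> clock=31.
Op 16: insert e.com -> 10.0.0.5 (expiry=31+15=46). clock=31
Op 17: insert a.com -> 10.0.0.4 (expiry=31+16=47). clock=31
Op 18: insert d.com -> 10.0.0.3 (expiry=31+2=33). clock=31
Op 19: tick 3 -> clock=34. purged={d.com}
Op 20: insert d.com -> 10.0.0.6 (expiry=34+9=43). clock=34
Op 21: tick 5 -> clock=39.
lookup c.com: not in cache (expired or never inserted)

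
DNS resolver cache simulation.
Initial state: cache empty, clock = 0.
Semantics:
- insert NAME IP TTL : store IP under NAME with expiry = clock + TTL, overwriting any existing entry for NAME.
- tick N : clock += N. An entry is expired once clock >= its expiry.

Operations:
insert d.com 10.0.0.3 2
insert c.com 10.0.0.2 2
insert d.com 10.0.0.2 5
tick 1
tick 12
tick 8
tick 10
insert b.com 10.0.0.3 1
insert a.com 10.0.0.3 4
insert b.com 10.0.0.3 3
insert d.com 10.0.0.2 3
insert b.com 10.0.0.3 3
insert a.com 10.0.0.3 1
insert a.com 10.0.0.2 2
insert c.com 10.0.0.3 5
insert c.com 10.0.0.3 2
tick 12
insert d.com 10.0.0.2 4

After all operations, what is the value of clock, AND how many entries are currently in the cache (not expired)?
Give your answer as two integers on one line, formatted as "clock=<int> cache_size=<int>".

Op 1: insert d.com -> 10.0.0.3 (expiry=0+2=2). clock=0
Op 2: insert c.com -> 10.0.0.2 (expiry=0+2=2). clock=0
Op 3: insert d.com -> 10.0.0.2 (expiry=0+5=5). clock=0
Op 4: tick 1 -> clock=1.
Op 5: tick 12 -> clock=13. purged={c.com,d.com}
Op 6: tick 8 -> clock=21.
Op 7: tick 10 -> clock=31.
Op 8: insert b.com -> 10.0.0.3 (expiry=31+1=32). clock=31
Op 9: insert a.com -> 10.0.0.3 (expiry=31+4=35). clock=31
Op 10: insert b.com -> 10.0.0.3 (expiry=31+3=34). clock=31
Op 11: insert d.com -> 10.0.0.2 (expiry=31+3=34). clock=31
Op 12: insert b.com -> 10.0.0.3 (expiry=31+3=34). clock=31
Op 13: insert a.com -> 10.0.0.3 (expiry=31+1=32). clock=31
Op 14: insert a.com -> 10.0.0.2 (expiry=31+2=33). clock=31
Op 15: insert c.com -> 10.0.0.3 (expiry=31+5=36). clock=31
Op 16: insert c.com -> 10.0.0.3 (expiry=31+2=33). clock=31
Op 17: tick 12 -> clock=43. purged={a.com,b.com,c.com,d.com}
Op 18: insert d.com -> 10.0.0.2 (expiry=43+4=47). clock=43
Final clock = 43
Final cache (unexpired): {d.com} -> size=1

Answer: clock=43 cache_size=1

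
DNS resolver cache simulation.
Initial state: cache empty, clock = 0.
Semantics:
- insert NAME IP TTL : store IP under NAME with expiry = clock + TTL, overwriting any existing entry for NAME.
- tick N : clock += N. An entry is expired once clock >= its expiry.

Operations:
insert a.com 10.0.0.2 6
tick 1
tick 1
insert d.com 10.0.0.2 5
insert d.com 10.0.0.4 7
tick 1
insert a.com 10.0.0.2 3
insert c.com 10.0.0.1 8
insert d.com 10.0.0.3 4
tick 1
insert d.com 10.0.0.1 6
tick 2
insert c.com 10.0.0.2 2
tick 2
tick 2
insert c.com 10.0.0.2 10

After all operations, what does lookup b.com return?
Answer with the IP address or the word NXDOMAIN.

Op 1: insert a.com -> 10.0.0.2 (expiry=0+6=6). clock=0
Op 2: tick 1 -> clock=1.
Op 3: tick 1 -> clock=2.
Op 4: insert d.com -> 10.0.0.2 (expiry=2+5=7). clock=2
Op 5: insert d.com -> 10.0.0.4 (expiry=2+7=9). clock=2
Op 6: tick 1 -> clock=3.
Op 7: insert a.com -> 10.0.0.2 (expiry=3+3=6). clock=3
Op 8: insert c.com -> 10.0.0.1 (expiry=3+8=11). clock=3
Op 9: insert d.com -> 10.0.0.3 (expiry=3+4=7). clock=3
Op 10: tick 1 -> clock=4.
Op 11: insert d.com -> 10.0.0.1 (expiry=4+6=10). clock=4
Op 12: tick 2 -> clock=6. purged={a.com}
Op 13: insert c.com -> 10.0.0.2 (expiry=6+2=8). clock=6
Op 14: tick 2 -> clock=8. purged={c.com}
Op 15: tick 2 -> clock=10. purged={d.com}
Op 16: insert c.com -> 10.0.0.2 (expiry=10+10=20). clock=10
lookup b.com: not in cache (expired or never inserted)

Answer: NXDOMAIN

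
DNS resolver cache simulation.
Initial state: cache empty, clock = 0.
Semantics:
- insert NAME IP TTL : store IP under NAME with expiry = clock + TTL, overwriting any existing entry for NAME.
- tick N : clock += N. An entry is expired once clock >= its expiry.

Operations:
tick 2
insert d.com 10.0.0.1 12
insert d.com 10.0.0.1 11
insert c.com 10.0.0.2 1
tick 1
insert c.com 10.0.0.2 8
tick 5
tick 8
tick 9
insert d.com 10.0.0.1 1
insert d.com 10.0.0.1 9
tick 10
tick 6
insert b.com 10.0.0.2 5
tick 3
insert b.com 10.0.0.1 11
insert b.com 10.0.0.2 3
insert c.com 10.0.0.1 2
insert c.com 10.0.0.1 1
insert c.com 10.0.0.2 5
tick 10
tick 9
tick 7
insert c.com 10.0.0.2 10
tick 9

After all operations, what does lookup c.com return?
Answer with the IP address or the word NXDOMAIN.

Op 1: tick 2 -> clock=2.
Op 2: insert d.com -> 10.0.0.1 (expiry=2+12=14). clock=2
Op 3: insert d.com -> 10.0.0.1 (expiry=2+11=13). clock=2
Op 4: insert c.com -> 10.0.0.2 (expiry=2+1=3). clock=2
Op 5: tick 1 -> clock=3. purged={c.com}
Op 6: insert c.com -> 10.0.0.2 (expiry=3+8=11). clock=3
Op 7: tick 5 -> clock=8.
Op 8: tick 8 -> clock=16. purged={c.com,d.com}
Op 9: tick 9 -> clock=25.
Op 10: insert d.com -> 10.0.0.1 (expiry=25+1=26). clock=25
Op 11: insert d.com -> 10.0.0.1 (expiry=25+9=34). clock=25
Op 12: tick 10 -> clock=35. purged={d.com}
Op 13: tick 6 -> clock=41.
Op 14: insert b.com -> 10.0.0.2 (expiry=41+5=46). clock=41
Op 15: tick 3 -> clock=44.
Op 16: insert b.com -> 10.0.0.1 (expiry=44+11=55). clock=44
Op 17: insert b.com -> 10.0.0.2 (expiry=44+3=47). clock=44
Op 18: insert c.com -> 10.0.0.1 (expiry=44+2=46). clock=44
Op 19: insert c.com -> 10.0.0.1 (expiry=44+1=45). clock=44
Op 20: insert c.com -> 10.0.0.2 (expiry=44+5=49). clock=44
Op 21: tick 10 -> clock=54. purged={b.com,c.com}
Op 22: tick 9 -> clock=63.
Op 23: tick 7 -> clock=70.
Op 24: insert c.com -> 10.0.0.2 (expiry=70+10=80). clock=70
Op 25: tick 9 -> clock=79.
lookup c.com: present, ip=10.0.0.2 expiry=80 > clock=79

Answer: 10.0.0.2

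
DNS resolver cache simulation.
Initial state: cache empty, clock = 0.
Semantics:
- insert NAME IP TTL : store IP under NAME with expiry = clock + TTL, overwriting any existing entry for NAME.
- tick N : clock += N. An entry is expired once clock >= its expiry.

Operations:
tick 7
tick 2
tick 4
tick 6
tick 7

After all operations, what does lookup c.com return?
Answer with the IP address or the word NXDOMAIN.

Answer: NXDOMAIN

Derivation:
Op 1: tick 7 -> clock=7.
Op 2: tick 2 -> clock=9.
Op 3: tick 4 -> clock=13.
Op 4: tick 6 -> clock=19.
Op 5: tick 7 -> clock=26.
lookup c.com: not in cache (expired or never inserted)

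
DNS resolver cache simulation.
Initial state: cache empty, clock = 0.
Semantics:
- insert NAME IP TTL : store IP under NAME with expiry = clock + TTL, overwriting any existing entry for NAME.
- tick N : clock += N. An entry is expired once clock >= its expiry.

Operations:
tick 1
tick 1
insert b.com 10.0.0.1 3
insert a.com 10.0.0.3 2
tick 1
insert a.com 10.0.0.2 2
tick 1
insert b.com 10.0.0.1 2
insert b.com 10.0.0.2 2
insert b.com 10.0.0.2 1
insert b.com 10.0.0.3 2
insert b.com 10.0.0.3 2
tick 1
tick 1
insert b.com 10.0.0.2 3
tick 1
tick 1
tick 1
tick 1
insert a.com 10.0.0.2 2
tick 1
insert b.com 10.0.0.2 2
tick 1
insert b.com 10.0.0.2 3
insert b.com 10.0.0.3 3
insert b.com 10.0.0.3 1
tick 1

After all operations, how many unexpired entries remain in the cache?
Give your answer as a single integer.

Answer: 0

Derivation:
Op 1: tick 1 -> clock=1.
Op 2: tick 1 -> clock=2.
Op 3: insert b.com -> 10.0.0.1 (expiry=2+3=5). clock=2
Op 4: insert a.com -> 10.0.0.3 (expiry=2+2=4). clock=2
Op 5: tick 1 -> clock=3.
Op 6: insert a.com -> 10.0.0.2 (expiry=3+2=5). clock=3
Op 7: tick 1 -> clock=4.
Op 8: insert b.com -> 10.0.0.1 (expiry=4+2=6). clock=4
Op 9: insert b.com -> 10.0.0.2 (expiry=4+2=6). clock=4
Op 10: insert b.com -> 10.0.0.2 (expiry=4+1=5). clock=4
Op 11: insert b.com -> 10.0.0.3 (expiry=4+2=6). clock=4
Op 12: insert b.com -> 10.0.0.3 (expiry=4+2=6). clock=4
Op 13: tick 1 -> clock=5. purged={a.com}
Op 14: tick 1 -> clock=6. purged={b.com}
Op 15: insert b.com -> 10.0.0.2 (expiry=6+3=9). clock=6
Op 16: tick 1 -> clock=7.
Op 17: tick 1 -> clock=8.
Op 18: tick 1 -> clock=9. purged={b.com}
Op 19: tick 1 -> clock=10.
Op 20: insert a.com -> 10.0.0.2 (expiry=10+2=12). clock=10
Op 21: tick 1 -> clock=11.
Op 22: insert b.com -> 10.0.0.2 (expiry=11+2=13). clock=11
Op 23: tick 1 -> clock=12. purged={a.com}
Op 24: insert b.com -> 10.0.0.2 (expiry=12+3=15). clock=12
Op 25: insert b.com -> 10.0.0.3 (expiry=12+3=15). clock=12
Op 26: insert b.com -> 10.0.0.3 (expiry=12+1=13). clock=12
Op 27: tick 1 -> clock=13. purged={b.com}
Final cache (unexpired): {} -> size=0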